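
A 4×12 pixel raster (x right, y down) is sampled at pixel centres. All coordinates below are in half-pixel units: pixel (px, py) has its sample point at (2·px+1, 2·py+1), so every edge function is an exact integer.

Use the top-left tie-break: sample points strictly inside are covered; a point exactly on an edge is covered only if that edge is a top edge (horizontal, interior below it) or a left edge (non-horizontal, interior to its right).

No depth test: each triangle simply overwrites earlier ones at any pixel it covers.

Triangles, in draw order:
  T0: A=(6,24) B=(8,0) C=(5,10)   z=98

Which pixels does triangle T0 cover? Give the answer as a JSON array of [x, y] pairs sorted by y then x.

T0:
  2·area = 52  (B↔C swapped to make it positive)
  edge (6, 24)→(5, 10): d=(-1,-14) top-left  bias=+0
  edge (5, 10)→(8, 0): d=(3,-10) top-left  bias=+0
  edge (8, 0)→(6, 24): d=(-2,24) right/bottom  bias=-1
    (3,2)@(7, 5): e=[33,5,14] → X
    (3,3)@(7, 7): e=[31,11,10] → X
    (3,4)@(7, 9): e=[29,17,6] → X
    (3,5)@(7, 11): e=[27,23,2] → X
    (3,6)@(7, 13): e=[25,29,-2] → .
  covered (4 px):
    . . . .
    . . . .
    . . . X
    . . . X
    . . . X
    . . . X
    . . . .
    . . . .
    . . . .
    . . . .
    . . . .
    . . . .

Answer: [[3,2],[3,3],[3,4],[3,5]]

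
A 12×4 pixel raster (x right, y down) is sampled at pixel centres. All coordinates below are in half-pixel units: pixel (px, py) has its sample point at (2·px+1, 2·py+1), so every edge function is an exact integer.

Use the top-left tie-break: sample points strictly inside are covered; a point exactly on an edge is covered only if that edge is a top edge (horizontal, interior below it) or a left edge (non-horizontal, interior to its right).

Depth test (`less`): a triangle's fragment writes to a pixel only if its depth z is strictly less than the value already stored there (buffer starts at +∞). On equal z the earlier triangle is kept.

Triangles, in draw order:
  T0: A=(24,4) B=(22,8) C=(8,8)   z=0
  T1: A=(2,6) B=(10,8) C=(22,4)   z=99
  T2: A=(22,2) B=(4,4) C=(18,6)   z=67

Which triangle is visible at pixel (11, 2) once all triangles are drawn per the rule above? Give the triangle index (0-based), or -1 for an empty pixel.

T0:
  2·area = 56
  edge (24, 4)→(22, 8): d=(-2,4) right/bottom  bias=-1
  edge (22, 8)→(8, 8): d=(-14,0) right/bottom  bias=-1
  edge (8, 8)→(24, 4): d=(16,-4) top-left  bias=+0
    (10,2)@(21, 5): e=[10,42,4] → █
    (11,2)@(23, 5): e=[2,42,12] → █
    (6,3)@(13, 7): e=[38,14,4] → █
    (7,3)@(15, 7): e=[30,14,12] → █
    (8,3)@(17, 7): e=[22,14,20] → █
    (9,3)@(19, 7): e=[14,14,28] → █
    (11,3)@(23, 7): e=[-2,14,44] → ·
  covered (7 px):
    · · · · · · · · · · · ·
    · · · · · · · · · · · ·
    · · · · · · · · · · █ █
    · · · · · · █ █ █ █ █ ·
T1:
  2·area = 56  (B↔C swapped to make it positive)
  edge (2, 6)→(22, 4): d=(20,-2) top-left  bias=+0
  edge (22, 4)→(10, 8): d=(-12,4) right/bottom  bias=-1
  edge (10, 8)→(2, 6): d=(-8,-2) top-left  bias=+0
    (6,2)@(13, 5): e=[2,24,30] → █
    (7,2)@(15, 5): e=[6,16,34] → █
    (8,2)@(17, 5): e=[10,8,38] → █
    (9,2)@(19, 5): e=[14,0,42] → ·  [on edge]
    (3,3)@(7, 7): e=[30,24,2] → █
    (4,3)@(9, 7): e=[34,16,6] → █
    (5,3)@(11, 7): e=[38,8,10] → █
    (6,3)@(13, 7): e=[42,0,14] → ·  [on edge]
    (7,3)@(15, 7): e=[46,-8,18] → ·
    (8,3)@(17, 7): e=[50,-16,22] → ·
  covered (6 px):
    · · · · · · · · · · · ·
    · · · · · · · · · · · ·
    · · · · · · █ █ █ · · ·
    · · · █ █ █ · · · · · ·
T2:
  2·area = 64  (B↔C swapped to make it positive)
  edge (22, 2)→(18, 6): d=(-4,4) right/bottom  bias=-1
  edge (18, 6)→(4, 4): d=(-14,-2) top-left  bias=+0
  edge (4, 4)→(22, 2): d=(18,-2) top-left  bias=+0
    (11,0)@(23, 1): e=[0,80,-16] → ·  [on edge]
    (6,1)@(13, 3): e=[32,32,0] → █  [on edge]
    (7,1)@(15, 3): e=[24,36,4] → █
    (8,1)@(17, 3): e=[16,40,8] → █
    (9,1)@(19, 3): e=[8,44,12] → █
    (10,1)@(21, 3): e=[0,48,16] → ·  [on edge]
    (5,2)@(11, 5): e=[32,0,32] → █  [on edge]
    (9,2)@(19, 5): e=[0,16,48] → ·  [on edge]
    (5,3)@(11, 7): e=[24,-28,68] → ·
    (6,3)@(13, 7): e=[16,-24,72] → ·
    (7,3)@(15, 7): e=[8,-20,76] → ·
    (8,3)@(17, 7): e=[0,-16,80] → ·  [on edge]
  covered (8 px):
    · · · · · · · · · · · ·
    · · · · · · █ █ █ █ · ·
    · · · · · █ █ █ █ · · ·
    · · · · · · · · · · · ·

Z-buffer (winner per pixel, '.' = empty):
  . . . . . . . . . . . .
  . . . . . . 2 2 2 2 . .
  . . . . . 2 2 2 2 . 0 0
  . . . 1 1 1 0 0 0 0 0 .

Final: 0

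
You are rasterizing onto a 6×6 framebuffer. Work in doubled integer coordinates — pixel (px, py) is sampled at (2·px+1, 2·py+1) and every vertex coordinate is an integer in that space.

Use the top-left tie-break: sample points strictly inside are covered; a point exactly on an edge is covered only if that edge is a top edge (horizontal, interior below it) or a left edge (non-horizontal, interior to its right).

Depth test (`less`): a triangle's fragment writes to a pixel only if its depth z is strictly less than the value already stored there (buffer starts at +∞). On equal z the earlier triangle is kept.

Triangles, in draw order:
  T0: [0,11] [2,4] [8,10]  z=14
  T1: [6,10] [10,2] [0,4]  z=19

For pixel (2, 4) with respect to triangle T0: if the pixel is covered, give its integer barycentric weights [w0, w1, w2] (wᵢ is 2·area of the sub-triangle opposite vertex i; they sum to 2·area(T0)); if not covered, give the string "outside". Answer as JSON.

T0:
  2·area = 54
  edge (0, 11)→(2, 4): d=(2,-7) top-left  bias=+0
  edge (2, 4)→(8, 10): d=(6,6) right/bottom  bias=-1
  edge (8, 10)→(0, 11): d=(-8,1) right/bottom  bias=-1
    (0,1)@(1, 3): e=[-9,0,63] → ·  [on edge]
    (1,2)@(3, 5): e=[9,0,45] → ·  [on edge]
    (1,3)@(3, 7): e=[13,12,29] → █
    (2,3)@(5, 7): e=[27,0,27] → ·  [on edge]
    (0,4)@(1, 9): e=[3,36,15] → █
    (2,4)@(5, 9): e=[31,12,11] → █
    (3,4)@(7, 9): e=[45,0,9] → ·  [on edge]
    (0,5)@(1, 11): e=[7,48,-1] → ·
    (1,5)@(3, 11): e=[21,36,-3] → ·
    (2,5)@(5, 11): e=[35,24,-5] → ·
    (4,5)@(9, 11): e=[63,0,-9] → ·  [on edge]
  covered (4 px):
    · · · · · ·
    · · · · · ·
    · · · · · ·
    · █ · · · ·
    █ █ █ · · ·
    · · · · · ·
T1:
  2·area = 72  (B↔C swapped to make it positive)
  edge (6, 10)→(0, 4): d=(-6,-6) top-left  bias=+0
  edge (0, 4)→(10, 2): d=(10,-2) top-left  bias=+0
  edge (10, 2)→(6, 10): d=(-4,8) right/bottom  bias=-1
    (2,1)@(5, 3): e=[36,0,36] → █  [on edge]
    (3,1)@(7, 3): e=[48,4,20] → █
    (4,1)@(9, 3): e=[60,8,4] → █
    (5,1)@(11, 3): e=[72,12,-12] → ·
    (0,2)@(1, 5): e=[0,12,60] → █  [on edge]
    (1,2)@(3, 5): e=[12,16,44] → █
    (4,2)@(9, 5): e=[48,28,-4] → ·
    (0,3)@(1, 7): e=[-12,32,52] → ·
    (1,3)@(3, 7): e=[0,36,36] → █  [on edge]
    (4,3)@(9, 7): e=[36,48,-12] → ·
    (1,4)@(3, 9): e=[-12,56,28] → ·
    (2,4)@(5, 9): e=[0,60,12] → █  [on edge]
    (3,5)@(7, 11): e=[0,84,-12] → ·  [on edge]
  covered (11 px):
    · · · · · ·
    · · █ █ █ ·
    █ █ █ █ · ·
    · █ █ █ · ·
    · · █ · · ·
    · · · · · ·

Answer: [12,11,31]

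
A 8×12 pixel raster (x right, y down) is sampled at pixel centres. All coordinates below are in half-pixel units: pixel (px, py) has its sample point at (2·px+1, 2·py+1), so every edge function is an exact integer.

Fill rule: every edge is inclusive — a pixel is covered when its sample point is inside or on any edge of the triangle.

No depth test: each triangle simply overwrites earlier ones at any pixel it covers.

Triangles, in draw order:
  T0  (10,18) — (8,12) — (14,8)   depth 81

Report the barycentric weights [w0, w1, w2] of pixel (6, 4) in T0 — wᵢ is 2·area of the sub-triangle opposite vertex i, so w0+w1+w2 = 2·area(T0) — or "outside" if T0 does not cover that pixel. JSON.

T0:
  2·area = 44
  edge (10, 18)→(8, 12): d=(-2,-6) inclusive
  edge (8, 12)→(14, 8): d=(6,-4) inclusive
  edge (14, 8)→(10, 18): d=(-4,10) inclusive
    (2,1)@(5, 3): e=[0,-66,110] → .  [on edge]
    (3,4)@(7, 9): e=[0,-22,66] → .  [on edge]
    (6,4)@(13, 9): e=[36,2,6] → X
    (7,4)@(15, 9): e=[48,10,-14] → .
    (5,5)@(11, 11): e=[20,6,18] → X
    (6,5)@(13, 11): e=[32,14,-2] → .
    (4,6)@(9, 13): e=[4,10,30] → X
    (6,6)@(13, 13): e=[28,26,-10] → .
    (4,7)@(9, 15): e=[0,22,22] → X  [on edge]
    (6,7)@(13, 15): e=[24,38,-18] → .
    (4,8)@(9, 17): e=[-4,34,14] → .
    (5,8)@(11, 17): e=[8,42,-6] → .
    (5,10)@(11, 21): e=[0,66,-22] → .  [on edge]
  covered (6 px):
    . . . . . . . .
    . . . . . . . .
    . . . . . . . .
    . . . . . . . .
    . . . . . . X .
    . . . . . X . .
    . . . . X X . .
    . . . . X X . .
    . . . . . . . .
    . . . . . . . .
    . . . . . . . .
    . . . . . . . .

Result: [2,6,36]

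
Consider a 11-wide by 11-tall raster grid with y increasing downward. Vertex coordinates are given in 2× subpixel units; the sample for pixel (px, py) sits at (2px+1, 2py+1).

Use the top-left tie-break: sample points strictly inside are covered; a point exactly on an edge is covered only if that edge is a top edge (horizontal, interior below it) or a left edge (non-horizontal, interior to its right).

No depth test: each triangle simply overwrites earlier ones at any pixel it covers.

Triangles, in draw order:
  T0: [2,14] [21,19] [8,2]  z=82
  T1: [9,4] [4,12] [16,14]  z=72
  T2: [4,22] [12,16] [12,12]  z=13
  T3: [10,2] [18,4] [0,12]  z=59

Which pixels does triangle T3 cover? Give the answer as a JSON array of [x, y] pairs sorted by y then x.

T0:
  2·area = 258  (B↔C swapped to make it positive)
  edge (2, 14)→(8, 2): d=(6,-12) top-left  bias=+0
  edge (8, 2)→(21, 19): d=(13,17) right/bottom  bias=-1
  edge (21, 19)→(2, 14): d=(-19,-5) top-left  bias=+0
    (3,2)@(7, 5): e=[6,56,196] → █
    (4,2)@(9, 5): e=[30,22,206] → █
    (5,2)@(11, 5): e=[54,-12,216] → ·
    (3,3)@(7, 7): e=[18,82,158] → █
    (5,3)@(11, 7): e=[66,14,178] → █
    (6,3)@(13, 7): e=[90,-20,188] → ·
    (2,4)@(5, 9): e=[6,142,110] → █
    (6,4)@(13, 9): e=[102,6,150] → █
    (7,4)@(15, 9): e=[126,-28,160] → ·
    (2,5)@(5, 11): e=[18,168,72] → █
    (7,5)@(15, 11): e=[138,-2,122] → ·
    (1,6)@(3, 13): e=[6,228,24] → █
    (10,9)@(21, 19): e=[258,0,0] → ·  [on edge]
  covered (31 px):
    · · · · · · · · · · ·
    · · · · · · · · · · ·
    · · · █ █ · · · · · ·
    · · · █ █ █ · · · · ·
    · · █ █ █ █ █ · · · ·
    · · █ █ █ █ █ · · · ·
    · █ █ █ █ █ █ █ · · ·
    · · · █ █ █ █ █ █ · ·
    · · · · · · · █ █ █ ·
    · · · · · · · · · · ·
    · · · · · · · · · · ·
T1:
  2·area = 106  (B↔C swapped to make it positive)
  edge (9, 4)→(16, 14): d=(7,10) right/bottom  bias=-1
  edge (16, 14)→(4, 12): d=(-12,-2) top-left  bias=+0
  edge (4, 12)→(9, 4): d=(5,-8) top-left  bias=+0
    (4,2)@(9, 5): e=[7,94,5] → █
    (5,2)@(11, 5): e=[-13,98,21] → ·
    (4,3)@(9, 7): e=[21,70,15] → █
    (5,3)@(11, 7): e=[1,74,31] → █
    (6,3)@(13, 7): e=[-19,78,47] → ·
    (3,4)@(7, 9): e=[55,42,9] → █
    (6,4)@(13, 9): e=[-5,54,57] → ·
    (2,5)@(5, 11): e=[89,14,3] → █
    (6,5)@(13, 11): e=[9,30,67] → █
    (7,5)@(15, 11): e=[-11,34,83] → ·
    (2,6)@(5, 13): e=[103,-10,13] → ·
    (3,6)@(7, 13): e=[83,-6,29] → ·
  covered (14 px):
    · · · · · · · · · · ·
    · · · · · · · · · · ·
    · · · · █ · · · · · ·
    · · · · █ █ · · · · ·
    · · · █ █ █ · · · · ·
    · · █ █ █ █ █ · · · ·
    · · · · · █ █ █ · · ·
    · · · · · · · · · · ·
    · · · · · · · · · · ·
    · · · · · · · · · · ·
    · · · · · · · · · · ·
T2:
  2·area = 32  (B↔C swapped to make it positive)
  edge (4, 22)→(12, 12): d=(8,-10) top-left  bias=+0
  edge (12, 12)→(12, 16): d=(0,4) right/bottom  bias=-1
  edge (12, 16)→(4, 22): d=(-8,6) right/bottom  bias=-1
    (5,7)@(11, 15): e=[14,4,14] → █
    (6,7)@(13, 15): e=[34,-4,2] → ·
    (4,8)@(9, 17): e=[10,12,10] → █
    (5,8)@(11, 17): e=[30,4,-2] → ·
    (3,9)@(7, 19): e=[6,20,6] → █
    (4,9)@(9, 19): e=[26,12,-6] → ·
    (2,10)@(5, 21): e=[2,28,2] → █
    (3,10)@(7, 21): e=[22,20,-10] → ·
  covered (4 px):
    · · · · · · · · · · ·
    · · · · · · · · · · ·
    · · · · · · · · · · ·
    · · · · · · · · · · ·
    · · · · · · · · · · ·
    · · · · · · · · · · ·
    · · · · · · · · · · ·
    · · · · · █ · · · · ·
    · · · · █ · · · · · ·
    · · · █ · · · · · · ·
    · · █ · · · · · · · ·
T3:
  2·area = 100
  edge (10, 2)→(18, 4): d=(8,2) right/bottom  bias=-1
  edge (18, 4)→(0, 12): d=(-18,8) right/bottom  bias=-1
  edge (0, 12)→(10, 2): d=(10,-10) top-left  bias=+0
    (5,0)@(11, 1): e=[-10,110,0] → ·  [on edge]
    (4,1)@(9, 3): e=[10,90,0] → █  [on edge]
    (5,1)@(11, 3): e=[6,74,20] → █
    (6,1)@(13, 3): e=[2,58,40] → █
    (7,1)@(15, 3): e=[-2,42,60] → ·
    (3,2)@(7, 5): e=[30,70,0] → █  [on edge]
    (7,2)@(15, 5): e=[14,6,80] → █
    (8,2)@(17, 5): e=[10,-10,100] → ·
    (2,3)@(5, 7): e=[50,50,0] → █  [on edge]
    (6,3)@(13, 7): e=[34,-14,80] → ·
    (7,3)@(15, 7): e=[30,-30,100] → ·
    (1,4)@(3, 9): e=[70,30,0] → █  [on edge]
    (0,5)@(1, 11): e=[90,10,0] → █  [on edge]
  covered (15 px):
    · · · · · · · · · · ·
    · · · · █ █ █ · · · ·
    · · · █ █ █ █ █ · · ·
    · · █ █ █ █ · · · · ·
    · █ █ · · · · · · · ·
    █ · · · · · · · · · ·
    · · · · · · · · · · ·
    · · · · · · · · · · ·
    · · · · · · · · · · ·
    · · · · · · · · · · ·
    · · · · · · · · · · ·

Final: [[4,1],[5,1],[6,1],[3,2],[4,2],[5,2],[6,2],[7,2],[2,3],[3,3],[4,3],[5,3],[1,4],[2,4],[0,5]]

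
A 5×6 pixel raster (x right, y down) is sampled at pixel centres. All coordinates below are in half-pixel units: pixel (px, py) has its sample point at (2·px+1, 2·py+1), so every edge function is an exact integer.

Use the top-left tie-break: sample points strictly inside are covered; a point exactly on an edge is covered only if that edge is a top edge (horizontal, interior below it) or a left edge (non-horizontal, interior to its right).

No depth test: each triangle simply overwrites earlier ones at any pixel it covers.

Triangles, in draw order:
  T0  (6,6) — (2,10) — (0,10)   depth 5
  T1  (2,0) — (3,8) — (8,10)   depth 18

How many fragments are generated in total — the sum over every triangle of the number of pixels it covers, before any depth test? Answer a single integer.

T0:
  2·area = 8
  edge (6, 6)→(2, 10): d=(-4,4) right/bottom  bias=-1
  edge (2, 10)→(0, 10): d=(-2,0) right/bottom  bias=-1
  edge (0, 10)→(6, 6): d=(6,-4) top-left  bias=+0
    (4,1)@(9, 3): e=[0,14,-6] → .  [on edge]
    (3,2)@(7, 5): e=[0,10,-2] → .  [on edge]
    (2,3)@(5, 7): e=[0,6,2] → .  [on edge]
    (1,4)@(3, 9): e=[0,2,6] → .  [on edge]
    (0,5)@(1, 11): e=[0,-2,10] → .  [on edge]
  covered (0 px):
    . . . . .
    . . . . .
    . . . . .
    . . . . .
    . . . . .
    . . . . .
T1:
  2·area = 38  (B↔C swapped to make it positive)
  edge (2, 0)→(8, 10): d=(6,10) right/bottom  bias=-1
  edge (8, 10)→(3, 8): d=(-5,-2) top-left  bias=+0
  edge (3, 8)→(2, 0): d=(-1,-8) top-left  bias=+0
    (1,1)@(3, 3): e=[8,25,5] → X
    (2,1)@(5, 3): e=[-12,29,21] → .
    (1,2)@(3, 5): e=[20,15,3] → X
    (2,2)@(5, 5): e=[0,19,19] → .  [on edge]
    (1,3)@(3, 7): e=[32,5,1] → X
    (2,3)@(5, 7): e=[12,9,17] → X
    (3,3)@(7, 7): e=[-8,13,33] → .
    (1,4)@(3, 9): e=[44,-5,-1] → .
    (2,4)@(5, 9): e=[24,-1,15] → .
    (3,4)@(7, 9): e=[4,3,31] → X
    (4,4)@(9, 9): e=[-16,7,47] → .
    (3,5)@(7, 11): e=[16,-7,29] → .
  covered (5 px):
    . . . . .
    . X . . .
    . X . . .
    . X X . .
    . . . X .
    . . . . .

Final: 5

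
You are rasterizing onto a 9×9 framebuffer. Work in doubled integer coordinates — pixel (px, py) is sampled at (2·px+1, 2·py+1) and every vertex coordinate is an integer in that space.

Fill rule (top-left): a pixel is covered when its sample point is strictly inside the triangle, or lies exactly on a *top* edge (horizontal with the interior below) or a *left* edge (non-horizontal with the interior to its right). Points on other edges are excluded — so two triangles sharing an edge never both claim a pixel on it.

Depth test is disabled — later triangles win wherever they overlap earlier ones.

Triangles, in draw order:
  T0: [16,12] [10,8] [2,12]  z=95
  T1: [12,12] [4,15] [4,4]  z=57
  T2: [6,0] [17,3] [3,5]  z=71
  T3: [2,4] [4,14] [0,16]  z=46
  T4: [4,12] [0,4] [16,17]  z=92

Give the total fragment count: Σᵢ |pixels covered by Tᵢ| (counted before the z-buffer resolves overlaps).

T0:
  2·area = 56  (B↔C swapped to make it positive)
  edge (16, 12)→(2, 12): d=(-14,0) right/bottom  bias=-1
  edge (2, 12)→(10, 8): d=(8,-4) top-left  bias=+0
  edge (10, 8)→(16, 12): d=(6,4) right/bottom  bias=-1
    (4,4)@(9, 9): e=[42,4,10] → █
    (5,4)@(11, 9): e=[42,12,2] → █
    (6,4)@(13, 9): e=[42,20,-6] → ·
    (2,5)@(5, 11): e=[14,4,38] → █
    (3,5)@(7, 11): e=[14,12,30] → █
    (6,5)@(13, 11): e=[14,36,6] → █
    (7,5)@(15, 11): e=[14,44,-2] → ·
    (2,6)@(5, 13): e=[-14,20,50] → ·
    (3,6)@(7, 13): e=[-14,28,42] → ·
    (4,6)@(9, 13): e=[-14,36,34] → ·
    (5,6)@(11, 13): e=[-14,44,26] → ·
    (6,6)@(13, 13): e=[-14,52,18] → ·
  covered (7 px):
    · · · · · · · · ·
    · · · · · · · · ·
    · · · · · · · · ·
    · · · · · · · · ·
    · · · · █ █ · · ·
    · · █ █ █ █ █ · ·
    · · · · · · · · ·
    · · · · · · · · ·
    · · · · · · · · ·
T1:
  2·area = 88
  edge (12, 12)→(4, 15): d=(-8,3) right/bottom  bias=-1
  edge (4, 15)→(4, 4): d=(0,-11) top-left  bias=+0
  edge (4, 4)→(12, 12): d=(8,8) right/bottom  bias=-1
    (0,0)@(1, 1): e=[121,-33,0] → ·  [on edge]
    (1,1)@(3, 3): e=[99,-11,0] → ·  [on edge]
    (2,2)@(5, 5): e=[77,11,0] → ·  [on edge]
    (2,3)@(5, 7): e=[61,11,16] → █
    (3,3)@(7, 7): e=[55,33,0] → ·  [on edge]
    (2,4)@(5, 9): e=[45,11,32] → █
    (3,4)@(7, 9): e=[39,33,16] → █
    (4,4)@(9, 9): e=[33,55,0] → ·  [on edge]
    (2,5)@(5, 11): e=[29,11,48] → █
    (4,5)@(9, 11): e=[17,55,16] → █
    (5,5)@(11, 11): e=[11,77,0] → ·  [on edge]
    (2,6)@(5, 13): e=[13,11,64] → █
    (6,6)@(13, 13): e=[-11,99,0] → ·  [on edge]
    (7,7)@(15, 15): e=[-33,121,0] → ·  [on edge]
    (8,8)@(17, 17): e=[-55,143,0] → ·  [on edge]
  covered (9 px):
    · · · · · · · · ·
    · · · · · · · · ·
    · · · · · · · · ·
    · · █ · · · · · ·
    · · █ █ · · · · ·
    · · █ █ █ · · · ·
    · · █ █ █ · · · ·
    · · · · · · · · ·
    · · · · · · · · ·
T2:
  2·area = 64
  edge (6, 0)→(17, 3): d=(11,3) right/bottom  bias=-1
  edge (17, 3)→(3, 5): d=(-14,2) right/bottom  bias=-1
  edge (3, 5)→(6, 0): d=(3,-5) top-left  bias=+0
    (3,0)@(7, 1): e=[8,48,8] → █
    (4,0)@(9, 1): e=[2,44,18] → █
    (5,0)@(11, 1): e=[-4,40,28] → ·
    (2,1)@(5, 3): e=[36,24,4] → █
    (5,1)@(11, 3): e=[18,12,34] → █
    (6,1)@(13, 3): e=[12,8,44] → █
    (7,1)@(15, 3): e=[6,4,54] → █
    (8,1)@(17, 3): e=[0,0,64] → ·  [on edge]
    (1,2)@(3, 5): e=[64,0,0] → ·  [on edge]
    (2,2)@(5, 5): e=[58,-4,10] → ·
    (3,2)@(7, 5): e=[52,-8,20] → ·
    (4,2)@(9, 5): e=[46,-12,30] → ·
  covered (8 px):
    · · · █ █ · · · ·
    · · █ █ █ █ █ █ ·
    · · · · · · · · ·
    · · · · · · · · ·
    · · · · · · · · ·
    · · · · · · · · ·
    · · · · · · · · ·
    · · · · · · · · ·
    · · · · · · · · ·
T3:
  2·area = 44
  edge (2, 4)→(4, 14): d=(2,10) right/bottom  bias=-1
  edge (4, 14)→(0, 16): d=(-4,2) right/bottom  bias=-1
  edge (0, 16)→(2, 4): d=(2,-12) top-left  bias=+0
    (1,4)@(3, 9): e=[0,22,22] → ·  [on edge]
    (0,5)@(1, 11): e=[24,18,2] → █
    (1,5)@(3, 11): e=[4,14,26] → █
    (2,5)@(5, 11): e=[-16,10,50] → ·
    (0,6)@(1, 13): e=[28,10,6] → █
    (2,6)@(5, 13): e=[-12,2,54] → ·
    (0,7)@(1, 15): e=[32,2,10] → █
    (1,7)@(3, 15): e=[12,-2,34] → ·
    (0,8)@(1, 17): e=[36,-6,14] → ·
  covered (5 px):
    · · · · · · · · ·
    · · · · · · · · ·
    · · · · · · · · ·
    · · · · · · · · ·
    · · · · · · · · ·
    █ █ · · · · · · ·
    █ █ · · · · · · ·
    █ · · · · · · · ·
    · · · · · · · · ·
T4:
  2·area = 76
  edge (4, 12)→(0, 4): d=(-4,-8) top-left  bias=+0
  edge (0, 4)→(16, 17): d=(16,13) right/bottom  bias=-1
  edge (16, 17)→(4, 12): d=(-12,-5) top-left  bias=+0
    (0,2)@(1, 5): e=[4,3,69] → █
    (1,2)@(3, 5): e=[20,-23,79] → ·
    (0,3)@(1, 7): e=[-4,35,45] → ·
    (1,3)@(3, 7): e=[12,9,55] → █
    (2,3)@(5, 7): e=[28,-17,65] → ·
    (1,4)@(3, 9): e=[4,41,31] → █
    (2,4)@(5, 9): e=[20,15,41] → █
    (3,4)@(7, 9): e=[36,-11,51] → ·
    (1,5)@(3, 11): e=[-4,73,7] → ·
    (2,5)@(5, 11): e=[12,47,17] → █
    (3,5)@(7, 11): e=[28,21,27] → █
    (4,5)@(9, 11): e=[44,-5,37] → ·
  covered (10 px):
    · · · · · · · · ·
    · · · · · · · · ·
    █ · · · · · · · ·
    · █ · · · · · · ·
    · █ █ · · · · · ·
    · · █ █ · · · · ·
    · · · █ █ █ · · ·
    · · · · · · █ · ·
    · · · · · · · · ·

Answer: 39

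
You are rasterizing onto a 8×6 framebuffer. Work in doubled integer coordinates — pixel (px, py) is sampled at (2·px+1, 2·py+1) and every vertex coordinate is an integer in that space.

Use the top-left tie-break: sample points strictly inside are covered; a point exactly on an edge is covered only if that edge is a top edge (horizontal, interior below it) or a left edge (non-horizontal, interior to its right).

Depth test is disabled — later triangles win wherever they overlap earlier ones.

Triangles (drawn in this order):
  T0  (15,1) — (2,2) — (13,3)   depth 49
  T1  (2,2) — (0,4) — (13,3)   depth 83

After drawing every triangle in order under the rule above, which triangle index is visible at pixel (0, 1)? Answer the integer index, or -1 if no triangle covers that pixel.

T0:
  2·area = 24  (B↔C swapped to make it positive)
  edge (15, 1)→(13, 3): d=(-2,2) right/bottom  bias=-1
  edge (13, 3)→(2, 2): d=(-11,-1) top-left  bias=+0
  edge (2, 2)→(15, 1): d=(13,-1) top-left  bias=+0
    (7,0)@(15, 1): e=[0,24,0] → .  [on edge]
    (6,1)@(13, 3): e=[0,0,24] → .  [on edge]
    (5,2)@(11, 5): e=[0,-24,48] → .  [on edge]
    (4,3)@(9, 7): e=[0,-48,72] → .  [on edge]
    (3,4)@(7, 9): e=[0,-72,96] → .  [on edge]
    (2,5)@(5, 11): e=[0,-96,120] → .  [on edge]
  covered (0 px):
    . . . . . . . .
    . . . . . . . .
    . . . . . . . .
    . . . . . . . .
    . . . . . . . .
    . . . . . . . .
T1:
  2·area = 24  (B↔C swapped to make it positive)
  edge (2, 2)→(13, 3): d=(11,1) right/bottom  bias=-1
  edge (13, 3)→(0, 4): d=(-13,1) right/bottom  bias=-1
  edge (0, 4)→(2, 2): d=(2,-2) top-left  bias=+0
    (1,0)@(3, 1): e=[-12,36,0] → .  [on edge]
    (0,1)@(1, 3): e=[12,12,0] → X  [on edge]
    (1,1)@(3, 3): e=[10,10,4] → X
    (2,1)@(5, 3): e=[8,8,8] → X
    (3,1)@(7, 3): e=[6,6,12] → X
    (4,1)@(9, 3): e=[4,4,16] → X
    (5,1)@(11, 3): e=[2,2,20] → X
    (6,1)@(13, 3): e=[0,0,24] → .  [on edge]
    (0,2)@(1, 5): e=[34,-14,4] → .
    (1,2)@(3, 5): e=[32,-16,8] → .
    (2,2)@(5, 5): e=[30,-18,12] → .
    (3,2)@(7, 5): e=[28,-20,16] → .
  covered (6 px):
    . . . . . . . .
    X X X X X X . .
    . . . . . . . .
    . . . . . . . .
    . . . . . . . .
    . . . . . . . .

Z-buffer (winner per pixel, '.' = empty):
  . . . . . . . .
  1 1 1 1 1 1 . .
  . . . . . . . .
  . . . . . . . .
  . . . . . . . .
  . . . . . . . .

Result: 1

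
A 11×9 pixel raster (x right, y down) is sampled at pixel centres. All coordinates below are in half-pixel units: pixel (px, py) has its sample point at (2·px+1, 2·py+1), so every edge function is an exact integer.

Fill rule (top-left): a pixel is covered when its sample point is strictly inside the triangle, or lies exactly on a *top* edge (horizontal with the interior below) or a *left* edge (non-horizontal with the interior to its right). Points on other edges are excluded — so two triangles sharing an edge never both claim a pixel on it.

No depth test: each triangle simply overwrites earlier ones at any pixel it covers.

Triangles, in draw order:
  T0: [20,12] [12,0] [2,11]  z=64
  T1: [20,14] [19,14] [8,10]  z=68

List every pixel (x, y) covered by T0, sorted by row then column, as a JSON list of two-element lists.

T0:
  2·area = 208  (B↔C swapped to make it positive)
  edge (20, 12)→(2, 11): d=(-18,-1) top-left  bias=+0
  edge (2, 11)→(12, 0): d=(10,-11) top-left  bias=+0
  edge (12, 0)→(20, 12): d=(8,12) right/bottom  bias=-1
    (5,1)@(11, 3): e=[153,19,36] → █
    (6,1)@(13, 3): e=[155,41,12] → █
    (7,1)@(15, 3): e=[157,63,-12] → ·
    (4,2)@(9, 5): e=[115,17,76] → █
    (7,2)@(15, 5): e=[121,83,4] → █
    (8,2)@(17, 5): e=[123,105,-20] → ·
    (3,3)@(7, 7): e=[77,15,116] → █
    (8,3)@(17, 7): e=[87,125,-4] → ·
    (2,4)@(5, 9): e=[39,13,156] → █
    (8,4)@(17, 9): e=[51,145,12] → █
    (9,4)@(19, 9): e=[53,167,-12] → ·
    (1,5)@(3, 11): e=[1,11,196] → █
  covered (27 px):
    · · · · · · · · · · ·
    · · · · · █ █ · · · ·
    · · · · █ █ █ █ · · ·
    · · · █ █ █ █ █ · · ·
    · · █ █ █ █ █ █ █ · ·
    · █ █ █ █ █ █ █ █ █ ·
    · · · · · · · · · · ·
    · · · · · · · · · · ·
    · · · · · · · · · · ·
T1:
  2·area = 4
  edge (20, 14)→(19, 14): d=(-1,0) right/bottom  bias=-1
  edge (19, 14)→(8, 10): d=(-11,-4) top-left  bias=+0
  edge (8, 10)→(20, 14): d=(12,4) right/bottom  bias=-1
    (2,4)@(5, 9): e=[5,-1,0] → ·  [on edge]
    (5,5)@(11, 11): e=[3,1,0] → ·  [on edge]
    (8,6)@(17, 13): e=[1,3,0] → ·  [on edge]
  covered (0 px):
    · · · · · · · · · · ·
    · · · · · · · · · · ·
    · · · · · · · · · · ·
    · · · · · · · · · · ·
    · · · · · · · · · · ·
    · · · · · · · · · · ·
    · · · · · · · · · · ·
    · · · · · · · · · · ·
    · · · · · · · · · · ·

Result: [[5,1],[6,1],[4,2],[5,2],[6,2],[7,2],[3,3],[4,3],[5,3],[6,3],[7,3],[2,4],[3,4],[4,4],[5,4],[6,4],[7,4],[8,4],[1,5],[2,5],[3,5],[4,5],[5,5],[6,5],[7,5],[8,5],[9,5]]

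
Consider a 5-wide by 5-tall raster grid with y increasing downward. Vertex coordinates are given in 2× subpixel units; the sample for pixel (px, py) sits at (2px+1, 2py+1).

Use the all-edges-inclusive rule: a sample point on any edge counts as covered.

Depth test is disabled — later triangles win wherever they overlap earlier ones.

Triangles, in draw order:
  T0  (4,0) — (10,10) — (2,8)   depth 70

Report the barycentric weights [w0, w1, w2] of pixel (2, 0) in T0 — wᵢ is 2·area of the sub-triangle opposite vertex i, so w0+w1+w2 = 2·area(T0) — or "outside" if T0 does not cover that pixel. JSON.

T0:
  2·area = 68
  edge (4, 0)→(10, 10): d=(6,10) inclusive
  edge (10, 10)→(2, 8): d=(-8,-2) inclusive
  edge (2, 8)→(4, 0): d=(2,-8) inclusive
    (2,1)@(5, 3): e=[8,46,14] → #
    (3,1)@(7, 3): e=[-12,50,30] → ·
    (1,2)@(3, 5): e=[40,26,2] → #
    (3,2)@(7, 5): e=[0,34,34] → #  [on edge]
    (4,2)@(9, 5): e=[-20,38,50] → ·
    (1,3)@(3, 7): e=[52,10,6] → #
    (4,3)@(9, 7): e=[-8,22,54] → ·
    (1,4)@(3, 9): e=[64,-6,10] → ·
    (2,4)@(5, 9): e=[44,-2,26] → ·
    (3,4)@(7, 9): e=[24,2,42] → #
    (4,4)@(9, 9): e=[4,6,58] → #
  covered (9 px):
    · · · · ·
    · · # · ·
    · # # # ·
    · # # # ·
    · · · # #

Result: "outside"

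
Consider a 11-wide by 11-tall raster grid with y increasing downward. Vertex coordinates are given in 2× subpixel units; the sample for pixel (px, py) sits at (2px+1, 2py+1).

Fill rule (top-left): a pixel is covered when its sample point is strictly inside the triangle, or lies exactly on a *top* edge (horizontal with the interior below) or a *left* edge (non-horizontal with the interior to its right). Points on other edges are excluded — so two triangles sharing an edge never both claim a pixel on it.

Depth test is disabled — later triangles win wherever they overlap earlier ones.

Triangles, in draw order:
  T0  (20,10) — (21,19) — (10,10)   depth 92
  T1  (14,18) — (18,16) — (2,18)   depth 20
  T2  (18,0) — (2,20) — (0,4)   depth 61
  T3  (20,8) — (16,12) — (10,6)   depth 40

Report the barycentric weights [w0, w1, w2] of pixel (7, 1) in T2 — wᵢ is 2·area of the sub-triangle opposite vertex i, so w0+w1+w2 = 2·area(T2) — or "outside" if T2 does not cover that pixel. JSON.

T0:
  2·area = 90
  edge (20, 10)→(21, 19): d=(1,9) right/bottom  bias=-1
  edge (21, 19)→(10, 10): d=(-11,-9) top-left  bias=+0
  edge (10, 10)→(20, 10): d=(10,0) top-left  bias=+0
    (9,0)@(19, 1): e=[0,180,-90] → .  [on edge]
    (6,5)@(13, 11): e=[64,16,10] → X
    (7,5)@(15, 11): e=[46,34,10] → X
    (8,5)@(17, 11): e=[28,52,10] → X
    (9,5)@(19, 11): e=[10,70,10] → X
    (10,5)@(21, 11): e=[-8,88,10] → .
    (6,6)@(13, 13): e=[66,-6,30] → .
    (7,6)@(15, 13): e=[48,12,30] → X
    (10,6)@(21, 13): e=[-6,66,30] → .
    (7,7)@(15, 15): e=[50,-10,50] → .
    (8,7)@(17, 15): e=[32,8,50] → X
    (10,7)@(21, 15): e=[-4,44,50] → .
    (10,9)@(21, 19): e=[0,0,90] → .  [on edge]
  covered (10 px):
    . . . . . . . . . . .
    . . . . . . . . . . .
    . . . . . . . . . . .
    . . . . . . . . . . .
    . . . . . . . . . . .
    . . . . . . X X X X .
    . . . . . . . X X X .
    . . . . . . . . X X .
    . . . . . . . . . X .
    . . . . . . . . . . .
    . . . . . . . . . . .
T1:
  2·area = 24  (B↔C swapped to make it positive)
  edge (14, 18)→(2, 18): d=(-12,0) right/bottom  bias=-1
  edge (2, 18)→(18, 16): d=(16,-2) top-left  bias=+0
  edge (18, 16)→(14, 18): d=(-4,2) right/bottom  bias=-1
    (5,8)@(11, 17): e=[12,2,10] → X
    (6,8)@(13, 17): e=[12,6,6] → X
    (7,8)@(15, 17): e=[12,10,2] → X
    (8,8)@(17, 17): e=[12,14,-2] → .
    (5,9)@(11, 19): e=[-12,34,2] → .
    (6,9)@(13, 19): e=[-12,38,-2] → .
    (7,9)@(15, 19): e=[-12,42,-6] → .
  covered (3 px):
    . . . . . . . . . . .
    . . . . . . . . . . .
    . . . . . . . . . . .
    . . . . . . . . . . .
    . . . . . . . . . . .
    . . . . . . . . . . .
    . . . . . . . . . . .
    . . . . . . . . . . .
    . . . . . X X X . . .
    . . . . . . . . . . .
    . . . . . . . . . . .
T2:
  2·area = 296
  edge (18, 0)→(2, 20): d=(-16,20) right/bottom  bias=-1
  edge (2, 20)→(0, 4): d=(-2,-16) top-left  bias=+0
  edge (0, 4)→(18, 0): d=(18,-4) top-left  bias=+0
    (7,0)@(15, 1): e=[44,246,6] → X
    (8,0)@(17, 1): e=[4,278,14] → X
    (9,0)@(19, 1): e=[-36,310,22] → .
    (2,1)@(5, 3): e=[212,82,2] → X
    (3,1)@(7, 3): e=[172,114,10] → X
    (4,1)@(9, 3): e=[132,146,18] → X
    (5,1)@(11, 3): e=[92,178,26] → X
    (6,1)@(13, 3): e=[52,210,34] → X
    (8,1)@(17, 3): e=[-28,274,50] → .
    (0,2)@(1, 5): e=[260,14,22] → X
    (1,2)@(3, 5): e=[220,46,30] → X
    (7,2)@(15, 5): e=[-20,238,78] → .
  covered (37 px):
    . . . . . . . X X . .
    . . X X X X X X . . .
    X X X X X X X . . . .
    X X X X X X . . . . .
    X X X X X . . . . . .
    X X X X X . . . . . .
    . X X X . . . . . . .
    . X X . . . . . . . .
    . X . . . . . . . . .
    . . . . . . . . . . .
    . . . . . . . . . . .
T3:
  2·area = 48
  edge (20, 8)→(16, 12): d=(-4,4) right/bottom  bias=-1
  edge (16, 12)→(10, 6): d=(-6,-6) top-left  bias=+0
  edge (10, 6)→(20, 8): d=(10,2) right/bottom  bias=-1
    (2,0)@(5, 1): e=[88,0,-40] → .  [on edge]
    (3,1)@(7, 3): e=[72,0,-24] → .  [on edge]
    (2,2)@(5, 5): e=[72,-24,0] → .  [on edge]
    (4,2)@(9, 5): e=[56,0,-8] → .  [on edge]
    (5,3)@(11, 7): e=[40,0,8] → X  [on edge]
    (6,3)@(13, 7): e=[32,12,4] → X
    (7,3)@(15, 7): e=[24,24,0] → .  [on edge]
    (10,3)@(21, 7): e=[0,60,-12] → .  [on edge]
    (5,4)@(11, 9): e=[32,-12,28] → .
    (6,4)@(13, 9): e=[24,0,24] → X  [on edge]
    (7,4)@(15, 9): e=[16,12,20] → X
    (8,4)@(17, 9): e=[8,24,16] → X
    (9,4)@(19, 9): e=[0,36,12] → .  [on edge]
    (7,5)@(15, 11): e=[8,0,40] → X  [on edge]
    (8,5)@(17, 11): e=[0,12,36] → .  [on edge]
    (7,6)@(15, 13): e=[0,-12,60] → .  [on edge]
    (8,6)@(17, 13): e=[-8,0,56] → .  [on edge]
    (6,7)@(13, 15): e=[0,-36,84] → .  [on edge]
    (9,7)@(19, 15): e=[-24,0,72] → .  [on edge]
    (5,8)@(11, 17): e=[0,-60,108] → .  [on edge]
    (10,8)@(21, 17): e=[-40,0,88] → .  [on edge]
    (4,9)@(9, 19): e=[0,-84,132] → .  [on edge]
    (3,10)@(7, 21): e=[0,-108,156] → .  [on edge]
  covered (6 px):
    . . . . . . . . . . .
    . . . . . . . . . . .
    . . . . . . . . . . .
    . . . . . X X . . . .
    . . . . . . X X X . .
    . . . . . . . X . . .
    . . . . . . . . . . .
    . . . . . . . . . . .
    . . . . . . . . . . .
    . . . . . . . . . . .
    . . . . . . . . . . .

Final: [242,42,12]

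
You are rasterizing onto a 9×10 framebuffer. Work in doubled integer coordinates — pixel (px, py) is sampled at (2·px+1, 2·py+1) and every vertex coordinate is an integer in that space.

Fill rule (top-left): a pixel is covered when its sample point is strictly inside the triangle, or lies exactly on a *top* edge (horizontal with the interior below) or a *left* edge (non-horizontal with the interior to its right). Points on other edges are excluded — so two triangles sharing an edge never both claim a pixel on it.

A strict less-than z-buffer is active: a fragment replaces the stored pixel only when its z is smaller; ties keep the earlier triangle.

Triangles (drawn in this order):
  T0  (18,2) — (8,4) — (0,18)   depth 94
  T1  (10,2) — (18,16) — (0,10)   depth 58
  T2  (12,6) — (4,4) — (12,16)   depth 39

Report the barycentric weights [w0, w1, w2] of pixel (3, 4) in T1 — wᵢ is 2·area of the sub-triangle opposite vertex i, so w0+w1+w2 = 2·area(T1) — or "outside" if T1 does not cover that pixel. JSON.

T0:
  2·area = 124  (B↔C swapped to make it positive)
  edge (18, 2)→(0, 18): d=(-18,16) right/bottom  bias=-1
  edge (0, 18)→(8, 4): d=(8,-14) top-left  bias=+0
  edge (8, 4)→(18, 2): d=(10,-2) top-left  bias=+0
    (6,1)@(13, 3): e=[62,62,0] → █  [on edge]
    (7,1)@(15, 3): e=[30,90,4] → █
    (8,1)@(17, 3): e=[-2,118,8] → ·
    (1,2)@(3, 5): e=[186,-62,0] → ·  [on edge]
    (4,2)@(9, 5): e=[90,22,12] → █
    (5,2)@(11, 5): e=[58,50,16] → █
    (7,2)@(15, 5): e=[-6,106,24] → ·
    (3,3)@(7, 7): e=[86,10,28] → █
    (6,3)@(13, 7): e=[-10,94,40] → ·
    (3,4)@(7, 9): e=[50,26,48] → █
    (5,4)@(11, 9): e=[-14,82,56] → ·
    (2,5)@(5, 11): e=[46,14,64] → █
  covered (16 px):
    · · · · · · · · ·
    · · · · · · █ █ ·
    · · · · █ █ █ · ·
    · · · █ █ █ · · ·
    · · · █ █ · · · ·
    · · █ █ · · · · ·
    · █ █ · · · · · ·
    · █ · · · · · · ·
    █ · · · · · · · ·
    · · · · · · · · ·
T1:
  2·area = 204
  edge (10, 2)→(18, 16): d=(8,14) right/bottom  bias=-1
  edge (18, 16)→(0, 10): d=(-18,-6) top-left  bias=+0
  edge (0, 10)→(10, 2): d=(10,-8) top-left  bias=+0
    (4,1)@(9, 3): e=[22,180,2] → █
    (5,1)@(11, 3): e=[-6,192,18] → ·
    (3,2)@(7, 5): e=[66,132,6] → █
    (5,2)@(11, 5): e=[10,156,38] → █
    (6,2)@(13, 5): e=[-18,168,54] → ·
    (2,3)@(5, 7): e=[110,84,10] → █
    (6,3)@(13, 7): e=[-2,132,74] → ·
    (1,4)@(3, 9): e=[154,36,14] → █
    (6,4)@(13, 9): e=[14,96,94] → █
    (7,4)@(15, 9): e=[-14,108,110] → ·
    (1,5)@(3, 11): e=[170,0,34] → █  [on edge]
    (7,5)@(15, 11): e=[2,72,130] → █
    (4,6)@(9, 13): e=[102,0,102] → █  [on edge]
    (7,7)@(15, 15): e=[34,0,170] → █  [on edge]
  covered (27 px):
    · · · · · · · · ·
    · · · · █ · · · ·
    · · · █ █ █ · · ·
    · · █ █ █ █ · · ·
    · █ █ █ █ █ █ · ·
    · █ █ █ █ █ █ █ ·
    · · · · █ █ █ █ ·
    · · · · · · · █ █
    · · · · · · · · ·
    · · · · · · · · ·
T2:
  2·area = 80  (B↔C swapped to make it positive)
  edge (12, 6)→(12, 16): d=(0,10) right/bottom  bias=-1
  edge (12, 16)→(4, 4): d=(-8,-12) top-left  bias=+0
  edge (4, 4)→(12, 6): d=(8,2) right/bottom  bias=-1
    (2,2)@(5, 5): e=[70,4,6] → █
    (3,2)@(7, 5): e=[50,28,2] → █
    (4,2)@(9, 5): e=[30,52,-2] → ·
    (2,3)@(5, 7): e=[70,-12,22] → ·
    (3,3)@(7, 7): e=[50,12,18] → █
    (4,3)@(9, 7): e=[30,36,14] → █
    (5,3)@(11, 7): e=[10,60,10] → █
    (6,3)@(13, 7): e=[-10,84,6] → ·
    (3,4)@(7, 9): e=[50,-4,34] → ·
    (4,4)@(9, 9): e=[30,20,30] → █
    (6,4)@(13, 9): e=[-10,68,22] → ·
    (4,5)@(9, 11): e=[30,4,46] → █
  covered (10 px):
    · · · · · · · · ·
    · · · · · · · · ·
    · · █ █ · · · · ·
    · · · █ █ █ · · ·
    · · · · █ █ · · ·
    · · · · █ █ · · ·
    · · · · · █ · · ·
    · · · · · · · · ·
    · · · · · · · · ·
    · · · · · · · · ·

Final: [60,46,98]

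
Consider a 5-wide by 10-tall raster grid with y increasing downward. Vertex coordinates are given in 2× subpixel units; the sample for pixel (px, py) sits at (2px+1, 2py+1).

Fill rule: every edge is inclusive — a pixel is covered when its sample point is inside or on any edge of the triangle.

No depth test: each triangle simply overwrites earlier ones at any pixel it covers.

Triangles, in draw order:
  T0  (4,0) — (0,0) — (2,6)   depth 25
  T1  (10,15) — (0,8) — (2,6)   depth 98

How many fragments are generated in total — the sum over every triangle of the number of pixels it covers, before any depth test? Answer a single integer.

T0:
  2·area = 24  (B↔C swapped to make it positive)
  edge (4, 0)→(2, 6): d=(-2,6) inclusive
  edge (2, 6)→(0, 0): d=(-2,-6) inclusive
  edge (0, 0)→(4, 0): d=(4,0) inclusive
    (0,0)@(1, 1): e=[16,4,4] → #
    (1,0)@(3, 1): e=[4,16,4] → #
    (2,0)@(5, 1): e=[-8,28,4] → ·
    (0,1)@(1, 3): e=[12,0,12] → #  [on edge]
    (1,1)@(3, 3): e=[0,12,12] → #  [on edge]
    (2,1)@(5, 3): e=[-12,24,12] → ·
    (0,2)@(1, 5): e=[8,-4,20] → ·
    (1,2)@(3, 5): e=[-4,8,20] → ·
    (0,4)@(1, 9): e=[0,-12,36] → ·  [on edge]
    (1,4)@(3, 9): e=[-12,0,36] → ·  [on edge]
    (2,7)@(5, 15): e=[-36,0,60] → ·  [on edge]
  covered (4 px):
    # # · · ·
    # # · · ·
    · · · · ·
    · · · · ·
    · · · · ·
    · · · · ·
    · · · · ·
    · · · · ·
    · · · · ·
    · · · · ·
T1:
  2·area = 34
  edge (10, 15)→(0, 8): d=(-10,-7) inclusive
  edge (0, 8)→(2, 6): d=(2,-2) inclusive
  edge (2, 6)→(10, 15): d=(8,9) inclusive
    (3,0)@(7, 1): e=[119,0,-85] → ·  [on edge]
    (2,1)@(5, 3): e=[85,0,-51] → ·  [on edge]
    (1,2)@(3, 5): e=[51,0,-17] → ·  [on edge]
    (0,3)@(1, 7): e=[17,0,17] → #  [on edge]
    (1,3)@(3, 7): e=[31,4,-1] → ·
    (0,4)@(1, 9): e=[-3,4,33] → ·
    (1,4)@(3, 9): e=[11,8,15] → #
    (2,4)@(5, 9): e=[25,12,-3] → ·
    (1,5)@(3, 11): e=[-9,12,31] → ·
    (2,5)@(5, 11): e=[5,16,13] → #
    (3,5)@(7, 11): e=[19,20,-5] → ·
    (2,6)@(5, 13): e=[-15,20,29] → ·
  covered (3 px):
    · · · · ·
    · · · · ·
    · · · · ·
    # · · · ·
    · # · · ·
    · · # · ·
    · · · · ·
    · · · · ·
    · · · · ·
    · · · · ·

Final: 7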